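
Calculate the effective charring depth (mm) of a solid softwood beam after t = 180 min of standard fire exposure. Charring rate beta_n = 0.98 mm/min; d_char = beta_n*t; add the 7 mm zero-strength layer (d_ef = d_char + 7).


d_char = 0.98 * 180 = 176.4 mm
d_ef = 176.4 + 1.0*7 = 183.4 mm

183.4 mm


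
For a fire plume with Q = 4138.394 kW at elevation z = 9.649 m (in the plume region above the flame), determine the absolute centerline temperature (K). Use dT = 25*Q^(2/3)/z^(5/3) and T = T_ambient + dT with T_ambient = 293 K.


Q^(2/3) = 257.76
z^(5/3) = 43.732
dT = 25 * 257.76 / 43.732 = 147.35 K
T = 293 + 147.35 = 440.35 K

440.35 K


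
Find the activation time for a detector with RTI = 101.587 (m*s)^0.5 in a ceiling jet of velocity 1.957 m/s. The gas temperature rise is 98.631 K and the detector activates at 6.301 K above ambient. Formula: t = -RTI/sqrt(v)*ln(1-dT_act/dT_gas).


dT_act/dT_gas = 0.063885
ln(1 - 0.063885) = -0.066016
t = -101.587 / sqrt(1.957) * -0.066016 = 4.7940 s

4.7940 s


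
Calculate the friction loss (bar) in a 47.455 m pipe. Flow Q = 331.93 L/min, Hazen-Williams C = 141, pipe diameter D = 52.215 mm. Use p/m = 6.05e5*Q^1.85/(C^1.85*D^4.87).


Q^1.85 = 46125
C^1.85 = 9463.6
D^4.87 = 2.3209e+08
p/m = 0.012705 bar/m
p_total = 0.012705 * 47.455 = 0.60291 bar

0.60291 bar


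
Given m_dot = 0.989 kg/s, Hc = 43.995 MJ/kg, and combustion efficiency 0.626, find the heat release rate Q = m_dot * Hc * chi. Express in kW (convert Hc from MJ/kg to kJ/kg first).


Hc = 43.995 MJ/kg = 43.995 * 1000 kJ/kg = 43995 kJ/kg
Q = 0.989 kg/s * 43995 kJ/kg * 0.626 = 27238 kW

27238 kW


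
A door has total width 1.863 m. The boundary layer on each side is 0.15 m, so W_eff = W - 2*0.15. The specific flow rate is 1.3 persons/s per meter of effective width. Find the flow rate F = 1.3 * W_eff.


W_eff = 1.863 - 0.30 = 1.563 m
F = 1.3 * 1.563 = 2.0319 persons/s

2.0319 persons/s


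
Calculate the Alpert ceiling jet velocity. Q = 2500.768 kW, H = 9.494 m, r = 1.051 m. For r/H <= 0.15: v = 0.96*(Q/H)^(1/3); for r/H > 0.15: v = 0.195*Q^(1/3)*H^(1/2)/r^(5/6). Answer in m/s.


r/H = 1.051 / 9.494 = 0.11070
r/H <= 0.15, so v = 0.96*(Q/H)^(1/3)
Q/H = 263.41
(Q/H)^(1/3) = 6.4102
v = 0.96 * 6.4102 = 6.1538 m/s

6.1538 m/s


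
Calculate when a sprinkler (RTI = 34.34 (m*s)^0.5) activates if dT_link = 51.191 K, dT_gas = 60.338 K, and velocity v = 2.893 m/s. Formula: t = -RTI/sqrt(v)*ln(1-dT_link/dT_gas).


dT_link/dT_gas = 0.84840
ln(1 - 0.84840) = -1.8865
t = -34.34 / sqrt(2.893) * -1.8865 = 38.088 s

38.088 s


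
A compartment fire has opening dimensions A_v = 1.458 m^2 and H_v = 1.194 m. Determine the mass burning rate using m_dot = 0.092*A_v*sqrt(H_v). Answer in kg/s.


sqrt(H_v) = 1.0927
m_dot = 0.092 * 1.458 * 1.0927 = 0.14657 kg/s

0.14657 kg/s


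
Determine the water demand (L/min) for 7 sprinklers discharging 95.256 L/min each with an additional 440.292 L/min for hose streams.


Sprinkler demand = 7 * 95.256 = 666.792 L/min
Total = 666.792 + 440.292 = 1107.084 L/min

1107.084 L/min


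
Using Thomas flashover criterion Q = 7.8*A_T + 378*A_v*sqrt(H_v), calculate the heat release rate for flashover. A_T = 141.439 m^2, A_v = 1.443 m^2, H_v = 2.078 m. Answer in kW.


7.8*A_T = 1103.2
sqrt(H_v) = 1.4415
378*A_v*sqrt(H_v) = 786.29
Q = 1103.2 + 786.29 = 1889.5 kW

1889.5 kW


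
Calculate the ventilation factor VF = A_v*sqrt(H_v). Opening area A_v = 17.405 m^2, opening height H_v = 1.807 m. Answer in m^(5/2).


sqrt(H_v) = 1.3442
VF = 17.405 * 1.3442 = 23.397 m^(5/2)

23.397 m^(5/2)


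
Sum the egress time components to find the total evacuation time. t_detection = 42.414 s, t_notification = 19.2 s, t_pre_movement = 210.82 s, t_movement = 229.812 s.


Total = 42.414 + 19.2 + 210.82 + 229.812 = 502.246 s

502.246 s


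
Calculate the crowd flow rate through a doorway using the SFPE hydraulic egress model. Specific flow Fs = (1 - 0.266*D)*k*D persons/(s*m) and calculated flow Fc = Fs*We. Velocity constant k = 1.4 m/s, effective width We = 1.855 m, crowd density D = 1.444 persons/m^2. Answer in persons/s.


1 - 0.266*D = 1 - 0.266*1.444 = 0.61590
Fs = 0.61590 * 1.4 * 1.444 = 1.2451 persons/(s*m)
Fc = 1.2451 * 1.855 = 2.3097 persons/s

2.3097 persons/s


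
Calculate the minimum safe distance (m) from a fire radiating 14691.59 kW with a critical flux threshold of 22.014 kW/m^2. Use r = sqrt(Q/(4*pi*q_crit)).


4*pi*q_crit = 276.64
Q/(4*pi*q_crit) = 53.108
r = sqrt(53.108) = 7.2875 m

7.2875 m


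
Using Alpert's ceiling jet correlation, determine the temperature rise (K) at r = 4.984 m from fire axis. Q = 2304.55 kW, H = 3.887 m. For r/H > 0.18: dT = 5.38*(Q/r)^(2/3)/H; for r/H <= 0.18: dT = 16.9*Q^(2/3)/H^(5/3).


r/H = 4.984 / 3.887 = 1.2822
r/H > 0.18, so dT = 5.38*(Q/r)^(2/3)/H
Q/r = 462.39
(Q/r)^(2/3) = 59.796
dT = 5.38 * 59.796 / 3.887 = 82.764 K

82.764 K


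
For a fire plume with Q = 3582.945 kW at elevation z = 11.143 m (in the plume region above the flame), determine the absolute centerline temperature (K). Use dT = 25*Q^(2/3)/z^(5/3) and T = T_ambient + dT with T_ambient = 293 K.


Q^(2/3) = 234.15
z^(5/3) = 55.591
dT = 25 * 234.15 / 55.591 = 105.30 K
T = 293 + 105.30 = 398.30 K

398.30 K


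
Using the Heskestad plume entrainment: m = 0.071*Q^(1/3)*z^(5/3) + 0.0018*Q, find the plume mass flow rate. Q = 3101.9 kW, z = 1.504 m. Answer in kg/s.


Q^(1/3) = 14.584
z^(5/3) = 1.9743
First term = 0.071 * 14.584 * 1.9743 = 2.0443
Second term = 0.0018 * 3101.9 = 5.5834
m = 7.6277 kg/s

7.6277 kg/s


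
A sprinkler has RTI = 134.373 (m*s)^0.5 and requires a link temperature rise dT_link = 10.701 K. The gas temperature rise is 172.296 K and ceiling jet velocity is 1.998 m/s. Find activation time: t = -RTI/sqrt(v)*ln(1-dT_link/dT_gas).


dT_link/dT_gas = 0.062108
ln(1 - 0.062108) = -0.064121
t = -134.373 / sqrt(1.998) * -0.064121 = 6.0955 s

6.0955 s


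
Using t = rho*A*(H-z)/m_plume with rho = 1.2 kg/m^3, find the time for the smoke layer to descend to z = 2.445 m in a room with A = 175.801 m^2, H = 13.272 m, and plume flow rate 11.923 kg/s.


H - z = 10.827 m
t = 1.2 * 175.801 * 10.827 / 11.923 = 191.57 s

191.57 s


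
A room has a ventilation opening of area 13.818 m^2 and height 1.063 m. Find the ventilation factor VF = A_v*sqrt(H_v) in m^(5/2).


sqrt(H_v) = 1.0310
VF = 13.818 * 1.0310 = 14.247 m^(5/2)

14.247 m^(5/2)


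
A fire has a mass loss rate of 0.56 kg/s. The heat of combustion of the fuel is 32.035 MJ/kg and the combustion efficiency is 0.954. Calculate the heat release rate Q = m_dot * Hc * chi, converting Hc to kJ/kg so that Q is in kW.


Hc = 32.035 MJ/kg = 32.035 * 1000 kJ/kg = 32035 kJ/kg
Q = 0.56 kg/s * 32035 kJ/kg * 0.954 = 17114 kW

17114 kW


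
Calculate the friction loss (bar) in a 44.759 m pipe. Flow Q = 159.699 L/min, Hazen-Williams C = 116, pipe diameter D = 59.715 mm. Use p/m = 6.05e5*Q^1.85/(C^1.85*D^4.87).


Q^1.85 = 11915
C^1.85 = 6595.5
D^4.87 = 4.4620e+08
p/m = 0.0024496 bar/m
p_total = 0.0024496 * 44.759 = 0.10964 bar

0.10964 bar


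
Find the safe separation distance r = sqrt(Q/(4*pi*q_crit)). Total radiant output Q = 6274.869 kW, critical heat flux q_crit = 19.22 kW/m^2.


4*pi*q_crit = 241.53
Q/(4*pi*q_crit) = 25.980
r = sqrt(25.980) = 5.0971 m

5.0971 m


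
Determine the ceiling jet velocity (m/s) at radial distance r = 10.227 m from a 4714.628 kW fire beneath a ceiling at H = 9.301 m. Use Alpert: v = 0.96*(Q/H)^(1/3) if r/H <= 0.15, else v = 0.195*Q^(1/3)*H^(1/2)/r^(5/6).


r/H = 10.227 / 9.301 = 1.0996
r/H > 0.15, so v = 0.195*Q^(1/3)*H^(1/2)/r^(5/6)
Q^(1/3) = 16.768
H^(1/2) = 3.0498
r^(5/6) = 6.9416
v = 0.195 * 16.768 * 3.0498 / 6.9416 = 1.4366 m/s

1.4366 m/s


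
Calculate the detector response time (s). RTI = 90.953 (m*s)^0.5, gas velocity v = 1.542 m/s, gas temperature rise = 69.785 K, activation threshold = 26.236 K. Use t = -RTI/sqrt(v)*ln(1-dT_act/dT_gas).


dT_act/dT_gas = 0.37595
ln(1 - 0.37595) = -0.47153
t = -90.953 / sqrt(1.542) * -0.47153 = 34.537 s

34.537 s


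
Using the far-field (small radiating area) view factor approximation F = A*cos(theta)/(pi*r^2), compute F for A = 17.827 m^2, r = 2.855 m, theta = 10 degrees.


cos(10 deg) = 0.98481
pi*r^2 = 25.607
F = 17.827 * 0.98481 / 25.607 = 0.68559

0.68559


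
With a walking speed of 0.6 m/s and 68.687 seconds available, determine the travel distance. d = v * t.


d = 0.6 * 68.687 = 41.212 m

41.212 m


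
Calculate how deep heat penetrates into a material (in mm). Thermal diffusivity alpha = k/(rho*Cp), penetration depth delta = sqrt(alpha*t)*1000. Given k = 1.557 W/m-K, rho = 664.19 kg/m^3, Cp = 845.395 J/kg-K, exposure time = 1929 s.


alpha = 1.557 / (664.19 * 845.395) = 2.7729e-06 m^2/s
alpha * t = 0.0053490
delta = sqrt(0.0053490) * 1000 = 73.137 mm

73.137 mm


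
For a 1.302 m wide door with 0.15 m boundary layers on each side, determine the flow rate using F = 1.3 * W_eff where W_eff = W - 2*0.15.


W_eff = 1.302 - 0.30 = 1.002 m
F = 1.3 * 1.002 = 1.3026 persons/s

1.3026 persons/s


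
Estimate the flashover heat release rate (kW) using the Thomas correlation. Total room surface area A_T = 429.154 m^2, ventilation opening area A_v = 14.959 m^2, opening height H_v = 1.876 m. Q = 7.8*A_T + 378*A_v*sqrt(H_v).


7.8*A_T = 3347.4
sqrt(H_v) = 1.3697
378*A_v*sqrt(H_v) = 7744.8
Q = 3347.4 + 7744.8 = 11092 kW

11092 kW


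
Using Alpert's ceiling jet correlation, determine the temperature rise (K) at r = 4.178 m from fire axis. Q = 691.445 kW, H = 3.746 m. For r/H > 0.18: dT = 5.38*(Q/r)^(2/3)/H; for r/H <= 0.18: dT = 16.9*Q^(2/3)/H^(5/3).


r/H = 4.178 / 3.746 = 1.1153
r/H > 0.18, so dT = 5.38*(Q/r)^(2/3)/H
Q/r = 165.50
(Q/r)^(2/3) = 30.143
dT = 5.38 * 30.143 / 3.746 = 43.292 K

43.292 K


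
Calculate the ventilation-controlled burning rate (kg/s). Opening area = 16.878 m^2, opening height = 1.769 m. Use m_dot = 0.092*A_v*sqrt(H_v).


sqrt(H_v) = 1.3300
m_dot = 0.092 * 16.878 * 1.3300 = 2.0653 kg/s

2.0653 kg/s


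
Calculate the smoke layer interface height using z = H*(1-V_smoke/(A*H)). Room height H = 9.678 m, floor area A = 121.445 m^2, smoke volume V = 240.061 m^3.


V/(A*H) = 0.20425
1 - 0.20425 = 0.79575
z = 9.678 * 0.79575 = 7.7013 m

7.7013 m


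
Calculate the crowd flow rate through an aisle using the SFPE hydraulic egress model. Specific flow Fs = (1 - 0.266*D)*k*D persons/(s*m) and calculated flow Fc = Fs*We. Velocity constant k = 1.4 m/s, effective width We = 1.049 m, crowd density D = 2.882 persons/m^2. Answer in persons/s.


1 - 0.266*D = 1 - 0.266*2.882 = 0.23339
Fs = 0.23339 * 1.4 * 2.882 = 0.94167 persons/(s*m)
Fc = 0.94167 * 1.049 = 0.98782 persons/s

0.98782 persons/s


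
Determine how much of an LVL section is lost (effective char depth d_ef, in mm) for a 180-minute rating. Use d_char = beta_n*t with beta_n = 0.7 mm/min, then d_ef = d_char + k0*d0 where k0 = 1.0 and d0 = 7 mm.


d_char = 0.7 * 180 = 126 mm
d_ef = 126 + 1.0*7 = 133 mm

133 mm


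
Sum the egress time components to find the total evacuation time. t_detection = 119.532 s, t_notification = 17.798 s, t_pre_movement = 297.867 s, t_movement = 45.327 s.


Total = 119.532 + 17.798 + 297.867 + 45.327 = 480.524 s

480.524 s


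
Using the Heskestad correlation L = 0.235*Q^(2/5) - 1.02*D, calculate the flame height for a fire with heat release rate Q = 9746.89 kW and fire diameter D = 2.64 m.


Q^(2/5) = 39.405
0.235 * Q^(2/5) = 9.2601
1.02 * D = 2.6928
L = 6.5673 m

6.5673 m


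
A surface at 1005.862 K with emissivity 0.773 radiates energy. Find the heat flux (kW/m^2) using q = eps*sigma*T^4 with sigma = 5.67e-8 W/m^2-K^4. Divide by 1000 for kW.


T^4 = 1.0237e+12
q = 0.773 * 5.67e-8 * 1.0237e+12 / 1000 = 44.866 kW/m^2

44.866 kW/m^2


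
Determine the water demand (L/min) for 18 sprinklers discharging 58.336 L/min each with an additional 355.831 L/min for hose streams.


Sprinkler demand = 18 * 58.336 = 1050.048 L/min
Total = 1050.048 + 355.831 = 1405.879 L/min

1405.879 L/min


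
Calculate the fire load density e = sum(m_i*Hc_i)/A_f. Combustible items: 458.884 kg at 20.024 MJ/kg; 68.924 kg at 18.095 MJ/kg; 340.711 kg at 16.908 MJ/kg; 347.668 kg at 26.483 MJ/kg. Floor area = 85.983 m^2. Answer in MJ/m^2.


Total energy = 458.884*20.024 + 68.924*18.095 + 340.711*16.908 + 347.668*26.483
= 9188.693 + 1247.180 + 5760.742 + 9207.292
= 25403.91 MJ
e = 25403.91 / 85.983 = 295.45 MJ/m^2

295.45 MJ/m^2


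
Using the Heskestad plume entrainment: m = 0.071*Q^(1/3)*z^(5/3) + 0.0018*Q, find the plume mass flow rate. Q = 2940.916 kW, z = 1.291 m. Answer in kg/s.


Q^(1/3) = 14.327
z^(5/3) = 1.5307
First term = 0.071 * 14.327 * 1.5307 = 1.5570
Second term = 0.0018 * 2940.916 = 5.2936
m = 6.8507 kg/s

6.8507 kg/s


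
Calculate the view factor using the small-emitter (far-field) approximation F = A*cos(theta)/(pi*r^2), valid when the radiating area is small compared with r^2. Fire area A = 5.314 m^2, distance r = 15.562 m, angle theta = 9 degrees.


cos(9 deg) = 0.98769
pi*r^2 = 760.82
F = 5.314 * 0.98769 / 760.82 = 0.0068986

0.0068986


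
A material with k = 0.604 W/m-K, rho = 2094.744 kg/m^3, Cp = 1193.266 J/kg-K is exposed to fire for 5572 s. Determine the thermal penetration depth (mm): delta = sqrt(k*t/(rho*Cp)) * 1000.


alpha = 0.604 / (2094.744 * 1193.266) = 2.4164e-07 m^2/s
alpha * t = 0.0013464
delta = sqrt(0.0013464) * 1000 = 36.694 mm

36.694 mm


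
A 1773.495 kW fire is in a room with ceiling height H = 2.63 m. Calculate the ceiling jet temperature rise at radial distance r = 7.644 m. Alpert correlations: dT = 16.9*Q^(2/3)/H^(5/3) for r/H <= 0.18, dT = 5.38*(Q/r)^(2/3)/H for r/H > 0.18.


r/H = 7.644 / 2.63 = 2.9065
r/H > 0.18, so dT = 5.38*(Q/r)^(2/3)/H
Q/r = 232.01
(Q/r)^(2/3) = 37.758
dT = 5.38 * 37.758 / 2.63 = 77.238 K

77.238 K


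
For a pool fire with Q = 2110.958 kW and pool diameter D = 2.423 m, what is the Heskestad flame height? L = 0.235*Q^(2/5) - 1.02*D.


Q^(2/5) = 21.369
0.235 * Q^(2/5) = 5.0218
1.02 * D = 2.4715
L = 2.5503 m

2.5503 m


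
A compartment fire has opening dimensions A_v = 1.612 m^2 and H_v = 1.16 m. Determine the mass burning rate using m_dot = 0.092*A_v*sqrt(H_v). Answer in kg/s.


sqrt(H_v) = 1.0770
m_dot = 0.092 * 1.612 * 1.0770 = 0.15973 kg/s

0.15973 kg/s


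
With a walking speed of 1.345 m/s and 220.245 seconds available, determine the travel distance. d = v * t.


d = 1.345 * 220.245 = 296.23 m

296.23 m


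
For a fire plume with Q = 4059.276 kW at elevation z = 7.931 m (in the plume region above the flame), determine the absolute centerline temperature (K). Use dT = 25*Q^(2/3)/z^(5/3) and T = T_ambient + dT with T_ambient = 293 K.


Q^(2/3) = 254.47
z^(5/3) = 31.541
dT = 25 * 254.47 / 31.541 = 201.69 K
T = 293 + 201.69 = 494.69 K

494.69 K


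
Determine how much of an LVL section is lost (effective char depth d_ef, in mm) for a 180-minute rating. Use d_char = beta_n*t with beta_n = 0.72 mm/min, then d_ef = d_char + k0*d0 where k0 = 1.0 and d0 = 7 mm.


d_char = 0.72 * 180 = 129.6 mm
d_ef = 129.6 + 1.0*7 = 136.6 mm

136.6 mm


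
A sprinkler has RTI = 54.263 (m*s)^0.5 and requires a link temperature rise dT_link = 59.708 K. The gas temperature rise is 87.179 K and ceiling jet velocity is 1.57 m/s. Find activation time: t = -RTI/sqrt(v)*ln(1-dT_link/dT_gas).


dT_link/dT_gas = 0.68489
ln(1 - 0.68489) = -1.1548
t = -54.263 / sqrt(1.57) * -1.1548 = 50.012 s

50.012 s


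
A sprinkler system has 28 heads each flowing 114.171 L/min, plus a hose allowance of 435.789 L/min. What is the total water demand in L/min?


Sprinkler demand = 28 * 114.171 = 3196.788 L/min
Total = 3196.788 + 435.789 = 3632.577 L/min

3632.577 L/min


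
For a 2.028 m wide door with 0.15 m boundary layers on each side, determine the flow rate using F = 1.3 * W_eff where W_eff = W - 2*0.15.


W_eff = 2.028 - 0.30 = 1.728 m
F = 1.3 * 1.728 = 2.2464 persons/s

2.2464 persons/s


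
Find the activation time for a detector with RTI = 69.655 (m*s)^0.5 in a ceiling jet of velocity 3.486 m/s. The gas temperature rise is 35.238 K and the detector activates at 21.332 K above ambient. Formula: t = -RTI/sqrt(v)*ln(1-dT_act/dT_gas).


dT_act/dT_gas = 0.60537
ln(1 - 0.60537) = -0.92980
t = -69.655 / sqrt(3.486) * -0.92980 = 34.688 s

34.688 s


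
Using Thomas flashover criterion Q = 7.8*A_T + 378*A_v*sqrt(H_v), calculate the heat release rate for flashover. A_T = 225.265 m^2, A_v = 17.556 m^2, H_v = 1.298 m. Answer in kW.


7.8*A_T = 1757.067
sqrt(H_v) = 1.1393
378*A_v*sqrt(H_v) = 7560.6
Q = 1757.067 + 7560.6 = 9317.6 kW

9317.6 kW


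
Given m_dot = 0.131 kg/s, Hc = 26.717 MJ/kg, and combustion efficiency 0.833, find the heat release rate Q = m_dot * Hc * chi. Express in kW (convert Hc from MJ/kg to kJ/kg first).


Hc = 26.717 MJ/kg = 26.717 * 1000 kJ/kg = 26717 kJ/kg
Q = 0.131 kg/s * 26717 kJ/kg * 0.833 = 2915.4 kW

2915.4 kW


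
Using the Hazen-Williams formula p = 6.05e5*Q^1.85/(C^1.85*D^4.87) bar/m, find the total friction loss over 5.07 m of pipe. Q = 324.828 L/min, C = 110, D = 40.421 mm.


Q^1.85 = 44316
C^1.85 = 5978.3
D^4.87 = 6.6708e+07
p/m = 0.067230 bar/m
p_total = 0.067230 * 5.07 = 0.34085 bar

0.34085 bar


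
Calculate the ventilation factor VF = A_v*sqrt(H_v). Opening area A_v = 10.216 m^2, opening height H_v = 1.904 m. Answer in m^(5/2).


sqrt(H_v) = 1.3799
VF = 10.216 * 1.3799 = 14.097 m^(5/2)

14.097 m^(5/2)


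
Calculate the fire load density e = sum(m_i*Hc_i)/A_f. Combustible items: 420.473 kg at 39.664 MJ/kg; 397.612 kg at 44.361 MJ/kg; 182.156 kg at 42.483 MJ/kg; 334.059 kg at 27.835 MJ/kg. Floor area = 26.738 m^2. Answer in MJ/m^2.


Total energy = 420.473*39.664 + 397.612*44.361 + 182.156*42.483 + 334.059*27.835
= 16677.64 + 17638.47 + 7738.533 + 9298.532
= 51353.17 MJ
e = 51353.17 / 26.738 = 1920.6 MJ/m^2

1920.6 MJ/m^2


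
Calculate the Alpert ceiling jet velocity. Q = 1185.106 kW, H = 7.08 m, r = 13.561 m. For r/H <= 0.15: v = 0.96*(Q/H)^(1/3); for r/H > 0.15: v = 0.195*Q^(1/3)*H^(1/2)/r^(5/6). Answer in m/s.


r/H = 13.561 / 7.08 = 1.9154
r/H > 0.15, so v = 0.195*Q^(1/3)*H^(1/2)/r^(5/6)
Q^(1/3) = 10.582
H^(1/2) = 2.6608
r^(5/6) = 8.7817
v = 0.195 * 10.582 * 2.6608 / 8.7817 = 0.62526 m/s

0.62526 m/s


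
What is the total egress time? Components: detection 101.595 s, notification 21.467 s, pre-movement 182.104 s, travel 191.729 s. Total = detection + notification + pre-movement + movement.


Total = 101.595 + 21.467 + 182.104 + 191.729 = 496.895 s

496.895 s


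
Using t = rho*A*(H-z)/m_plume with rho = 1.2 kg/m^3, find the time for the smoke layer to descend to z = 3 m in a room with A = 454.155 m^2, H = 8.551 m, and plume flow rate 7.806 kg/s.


H - z = 5.551 m
t = 1.2 * 454.155 * 5.551 / 7.806 = 387.55 s

387.55 s


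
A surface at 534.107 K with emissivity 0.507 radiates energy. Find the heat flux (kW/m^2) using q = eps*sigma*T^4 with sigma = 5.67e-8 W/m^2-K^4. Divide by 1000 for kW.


T^4 = 8.1379e+10
q = 0.507 * 5.67e-8 * 8.1379e+10 / 1000 = 2.3394 kW/m^2

2.3394 kW/m^2


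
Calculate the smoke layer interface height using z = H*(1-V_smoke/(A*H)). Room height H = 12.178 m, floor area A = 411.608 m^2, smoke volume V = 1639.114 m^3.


V/(A*H) = 0.32700
1 - 0.32700 = 0.67300
z = 12.178 * 0.67300 = 8.1958 m

8.1958 m


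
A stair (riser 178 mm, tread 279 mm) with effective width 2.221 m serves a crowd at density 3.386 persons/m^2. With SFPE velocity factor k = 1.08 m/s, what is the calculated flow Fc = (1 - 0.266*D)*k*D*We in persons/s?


1 - 0.266*D = 1 - 0.266*3.386 = 0.099324
Fs = 0.099324 * 1.08 * 3.386 = 0.36322 persons/(s*m)
Fc = 0.36322 * 2.221 = 0.80670 persons/s

0.80670 persons/s


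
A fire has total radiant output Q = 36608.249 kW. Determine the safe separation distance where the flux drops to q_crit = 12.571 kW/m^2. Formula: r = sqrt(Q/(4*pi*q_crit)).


4*pi*q_crit = 157.97
Q/(4*pi*q_crit) = 231.74
r = sqrt(231.74) = 15.223 m

15.223 m


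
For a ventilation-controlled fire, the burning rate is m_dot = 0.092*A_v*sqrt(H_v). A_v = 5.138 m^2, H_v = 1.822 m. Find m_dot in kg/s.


sqrt(H_v) = 1.3498
m_dot = 0.092 * 5.138 * 1.3498 = 0.63805 kg/s

0.63805 kg/s


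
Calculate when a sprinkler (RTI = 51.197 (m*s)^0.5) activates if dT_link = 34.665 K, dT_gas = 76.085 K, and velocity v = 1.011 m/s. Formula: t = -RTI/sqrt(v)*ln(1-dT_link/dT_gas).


dT_link/dT_gas = 0.45561
ln(1 - 0.45561) = -0.60809
t = -51.197 / sqrt(1.011) * -0.60809 = 30.962 s

30.962 s


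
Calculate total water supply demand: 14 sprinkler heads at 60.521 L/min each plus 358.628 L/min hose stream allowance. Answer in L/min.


Sprinkler demand = 14 * 60.521 = 847.294 L/min
Total = 847.294 + 358.628 = 1205.922 L/min

1205.922 L/min


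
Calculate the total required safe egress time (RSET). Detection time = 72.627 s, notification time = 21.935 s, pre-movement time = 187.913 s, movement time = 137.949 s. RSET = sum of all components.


Total = 72.627 + 21.935 + 187.913 + 137.949 = 420.424 s

420.424 s


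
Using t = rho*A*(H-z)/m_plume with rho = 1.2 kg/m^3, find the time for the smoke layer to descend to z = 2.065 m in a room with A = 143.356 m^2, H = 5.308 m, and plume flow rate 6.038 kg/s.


H - z = 3.243 m
t = 1.2 * 143.356 * 3.243 / 6.038 = 92.396 s

92.396 s


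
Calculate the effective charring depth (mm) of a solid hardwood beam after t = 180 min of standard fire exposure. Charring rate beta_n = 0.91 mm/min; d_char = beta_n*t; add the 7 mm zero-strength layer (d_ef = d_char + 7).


d_char = 0.91 * 180 = 163.8 mm
d_ef = 163.8 + 1.0*7 = 170.8 mm

170.8 mm


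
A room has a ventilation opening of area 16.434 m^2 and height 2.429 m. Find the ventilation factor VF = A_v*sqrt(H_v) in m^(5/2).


sqrt(H_v) = 1.5585
VF = 16.434 * 1.5585 = 25.613 m^(5/2)

25.613 m^(5/2)


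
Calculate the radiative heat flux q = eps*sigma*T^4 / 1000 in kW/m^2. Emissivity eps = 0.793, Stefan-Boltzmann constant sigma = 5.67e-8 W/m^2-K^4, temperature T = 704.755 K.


T^4 = 2.4669e+11
q = 0.793 * 5.67e-8 * 2.4669e+11 / 1000 = 11.092 kW/m^2

11.092 kW/m^2


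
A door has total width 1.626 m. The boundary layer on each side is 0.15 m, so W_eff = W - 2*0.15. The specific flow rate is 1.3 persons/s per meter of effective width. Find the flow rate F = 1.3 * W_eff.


W_eff = 1.626 - 0.30 = 1.326 m
F = 1.3 * 1.326 = 1.7238 persons/s

1.7238 persons/s


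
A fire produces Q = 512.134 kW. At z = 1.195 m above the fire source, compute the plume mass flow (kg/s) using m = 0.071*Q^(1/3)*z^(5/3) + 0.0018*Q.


Q^(1/3) = 8.0007
z^(5/3) = 1.3457
First term = 0.071 * 8.0007 * 1.3457 = 0.76442
Second term = 0.0018 * 512.134 = 0.92184
m = 1.6863 kg/s

1.6863 kg/s


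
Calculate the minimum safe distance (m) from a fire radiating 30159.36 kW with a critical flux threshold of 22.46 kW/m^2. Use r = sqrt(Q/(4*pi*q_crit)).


4*pi*q_crit = 282.24
Q/(4*pi*q_crit) = 106.86
r = sqrt(106.86) = 10.337 m

10.337 m


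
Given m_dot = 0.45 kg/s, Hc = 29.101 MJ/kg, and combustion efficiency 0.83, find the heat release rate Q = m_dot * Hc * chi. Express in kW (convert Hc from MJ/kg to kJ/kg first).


Hc = 29.101 MJ/kg = 29.101 * 1000 kJ/kg = 29101 kJ/kg
Q = 0.45 kg/s * 29101 kJ/kg * 0.83 = 10869 kW

10869 kW


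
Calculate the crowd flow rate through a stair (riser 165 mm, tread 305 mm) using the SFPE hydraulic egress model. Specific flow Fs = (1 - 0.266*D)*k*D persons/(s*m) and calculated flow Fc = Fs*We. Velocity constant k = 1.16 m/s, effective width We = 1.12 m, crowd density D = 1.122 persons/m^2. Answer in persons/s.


1 - 0.266*D = 1 - 0.266*1.122 = 0.70155
Fs = 0.70155 * 1.16 * 1.122 = 0.91308 persons/(s*m)
Fc = 0.91308 * 1.12 = 1.0226 persons/s

1.0226 persons/s


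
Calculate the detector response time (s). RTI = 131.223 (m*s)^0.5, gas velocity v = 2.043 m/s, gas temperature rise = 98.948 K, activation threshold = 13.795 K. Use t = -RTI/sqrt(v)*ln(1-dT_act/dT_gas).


dT_act/dT_gas = 0.13942
ln(1 - 0.13942) = -0.15014
t = -131.223 / sqrt(2.043) * -0.15014 = 13.784 s

13.784 s


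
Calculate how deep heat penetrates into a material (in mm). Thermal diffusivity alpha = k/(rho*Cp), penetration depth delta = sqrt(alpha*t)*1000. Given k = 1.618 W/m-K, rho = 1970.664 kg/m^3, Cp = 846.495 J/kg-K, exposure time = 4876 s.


alpha = 1.618 / (1970.664 * 846.495) = 9.6993e-07 m^2/s
alpha * t = 0.0047294
delta = sqrt(0.0047294) * 1000 = 68.771 mm

68.771 mm


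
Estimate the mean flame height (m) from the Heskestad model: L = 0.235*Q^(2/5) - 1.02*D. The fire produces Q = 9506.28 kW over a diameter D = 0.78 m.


Q^(2/5) = 39.013
0.235 * Q^(2/5) = 9.1679
1.02 * D = 0.79560
L = 8.3723 m

8.3723 m


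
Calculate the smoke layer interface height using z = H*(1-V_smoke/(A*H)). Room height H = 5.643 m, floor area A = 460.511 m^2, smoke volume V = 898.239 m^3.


V/(A*H) = 0.34565
1 - 0.34565 = 0.65435
z = 5.643 * 0.65435 = 3.6925 m

3.6925 m


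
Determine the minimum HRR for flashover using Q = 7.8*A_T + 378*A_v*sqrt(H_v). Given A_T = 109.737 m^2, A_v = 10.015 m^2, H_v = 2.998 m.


7.8*A_T = 855.95
sqrt(H_v) = 1.7315
378*A_v*sqrt(H_v) = 6554.8
Q = 855.95 + 6554.8 = 7410.7 kW

7410.7 kW


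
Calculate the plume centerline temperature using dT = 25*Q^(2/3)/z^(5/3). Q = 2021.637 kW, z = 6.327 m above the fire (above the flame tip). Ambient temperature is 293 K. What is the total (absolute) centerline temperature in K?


Q^(2/3) = 159.88
z^(5/3) = 21.644
dT = 25 * 159.88 / 21.644 = 184.68 K
T = 293 + 184.68 = 477.68 K

477.68 K


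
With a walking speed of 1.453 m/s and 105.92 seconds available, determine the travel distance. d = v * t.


d = 1.453 * 105.92 = 153.90 m

153.90 m


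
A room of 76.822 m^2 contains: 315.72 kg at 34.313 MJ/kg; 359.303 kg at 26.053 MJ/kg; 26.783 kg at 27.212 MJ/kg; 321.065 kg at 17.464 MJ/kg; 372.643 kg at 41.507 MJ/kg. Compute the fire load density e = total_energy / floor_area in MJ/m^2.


Total energy = 315.72*34.313 + 359.303*26.053 + 26.783*27.212 + 321.065*17.464 + 372.643*41.507
= 10833.30 + 9360.921 + 728.8190 + 5607.079 + 15467.29
= 41997.41 MJ
e = 41997.41 / 76.822 = 546.68 MJ/m^2

546.68 MJ/m^2


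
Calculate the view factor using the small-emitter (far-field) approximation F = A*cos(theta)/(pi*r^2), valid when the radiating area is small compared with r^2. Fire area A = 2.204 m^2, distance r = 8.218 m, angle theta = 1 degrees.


cos(1 deg) = 0.99985
pi*r^2 = 212.17
F = 2.204 * 0.99985 / 212.17 = 0.010386

0.010386


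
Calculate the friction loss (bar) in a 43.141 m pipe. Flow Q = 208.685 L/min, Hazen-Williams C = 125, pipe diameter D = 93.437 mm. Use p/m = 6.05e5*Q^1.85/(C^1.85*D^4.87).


Q^1.85 = 19546
C^1.85 = 7573.3
D^4.87 = 3.9485e+09
p/m = 0.00039546 bar/m
p_total = 0.00039546 * 43.141 = 0.017061 bar

0.017061 bar


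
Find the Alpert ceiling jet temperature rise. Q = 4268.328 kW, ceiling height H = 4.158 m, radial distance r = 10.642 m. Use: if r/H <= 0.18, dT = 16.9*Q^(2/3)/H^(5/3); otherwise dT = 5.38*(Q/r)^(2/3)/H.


r/H = 10.642 / 4.158 = 2.5594
r/H > 0.18, so dT = 5.38*(Q/r)^(2/3)/H
Q/r = 401.08
(Q/r)^(2/3) = 54.386
dT = 5.38 * 54.386 / 4.158 = 70.370 K

70.370 K


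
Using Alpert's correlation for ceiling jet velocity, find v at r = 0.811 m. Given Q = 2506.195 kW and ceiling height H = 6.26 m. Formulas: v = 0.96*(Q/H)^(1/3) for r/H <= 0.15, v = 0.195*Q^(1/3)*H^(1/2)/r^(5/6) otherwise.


r/H = 0.811 / 6.26 = 0.12955
r/H <= 0.15, so v = 0.96*(Q/H)^(1/3)
Q/H = 400.35
(Q/H)^(1/3) = 7.3702
v = 0.96 * 7.3702 = 7.0754 m/s

7.0754 m/s


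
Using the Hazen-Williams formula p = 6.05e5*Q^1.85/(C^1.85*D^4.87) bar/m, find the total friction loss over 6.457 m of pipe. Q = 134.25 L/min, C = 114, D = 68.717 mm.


Q^1.85 = 8642.5
C^1.85 = 6386.7
D^4.87 = 8.8410e+08
p/m = 0.00092602 bar/m
p_total = 0.00092602 * 6.457 = 0.0059793 bar

0.0059793 bar


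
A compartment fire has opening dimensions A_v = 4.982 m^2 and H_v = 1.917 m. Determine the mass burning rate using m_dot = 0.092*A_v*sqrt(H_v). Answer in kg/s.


sqrt(H_v) = 1.3846
m_dot = 0.092 * 4.982 * 1.3846 = 0.63460 kg/s

0.63460 kg/s


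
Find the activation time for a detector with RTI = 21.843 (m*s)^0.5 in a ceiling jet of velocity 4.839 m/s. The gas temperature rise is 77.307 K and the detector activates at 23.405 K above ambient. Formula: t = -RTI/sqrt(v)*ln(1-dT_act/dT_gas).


dT_act/dT_gas = 0.30275
ln(1 - 0.30275) = -0.36062
t = -21.843 / sqrt(4.839) * -0.36062 = 3.5808 s

3.5808 s


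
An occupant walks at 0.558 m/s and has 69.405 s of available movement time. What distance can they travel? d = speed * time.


d = 0.558 * 69.405 = 38.728 m

38.728 m


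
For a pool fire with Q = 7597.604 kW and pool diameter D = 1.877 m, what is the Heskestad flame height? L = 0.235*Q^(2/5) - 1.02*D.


Q^(2/5) = 35.667
0.235 * Q^(2/5) = 8.3818
1.02 * D = 1.9145
L = 6.4673 m

6.4673 m


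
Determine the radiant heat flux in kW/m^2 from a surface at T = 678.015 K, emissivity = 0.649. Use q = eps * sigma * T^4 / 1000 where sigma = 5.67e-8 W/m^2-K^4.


T^4 = 2.1133e+11
q = 0.649 * 5.67e-8 * 2.1133e+11 / 1000 = 7.7765 kW/m^2

7.7765 kW/m^2


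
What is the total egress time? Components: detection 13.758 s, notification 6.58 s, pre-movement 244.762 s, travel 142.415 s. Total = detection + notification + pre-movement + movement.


Total = 13.758 + 6.58 + 244.762 + 142.415 = 407.515 s

407.515 s


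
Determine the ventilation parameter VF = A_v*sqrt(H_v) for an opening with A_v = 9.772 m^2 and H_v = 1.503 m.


sqrt(H_v) = 1.2260
VF = 9.772 * 1.2260 = 11.980 m^(5/2)

11.980 m^(5/2)


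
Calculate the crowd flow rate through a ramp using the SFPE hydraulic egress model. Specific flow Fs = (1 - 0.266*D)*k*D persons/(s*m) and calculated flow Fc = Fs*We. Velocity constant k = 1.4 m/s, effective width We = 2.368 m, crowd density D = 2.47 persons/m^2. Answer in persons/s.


1 - 0.266*D = 1 - 0.266*2.47 = 0.34298
Fs = 0.34298 * 1.4 * 2.47 = 1.1860 persons/(s*m)
Fc = 1.1860 * 2.368 = 2.8085 persons/s

2.8085 persons/s


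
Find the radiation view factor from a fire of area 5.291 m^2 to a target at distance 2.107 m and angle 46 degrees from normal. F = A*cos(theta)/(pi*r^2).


cos(46 deg) = 0.69466
pi*r^2 = 13.947
F = 5.291 * 0.69466 / 13.947 = 0.26353

0.26353


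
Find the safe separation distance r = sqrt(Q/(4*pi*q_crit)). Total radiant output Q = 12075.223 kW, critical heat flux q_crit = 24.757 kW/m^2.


4*pi*q_crit = 311.11
Q/(4*pi*q_crit) = 38.814
r = sqrt(38.814) = 6.2301 m

6.2301 m


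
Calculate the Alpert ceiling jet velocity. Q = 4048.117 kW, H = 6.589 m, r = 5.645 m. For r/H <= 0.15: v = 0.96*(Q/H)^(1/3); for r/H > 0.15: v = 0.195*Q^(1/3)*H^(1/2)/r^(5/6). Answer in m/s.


r/H = 5.645 / 6.589 = 0.85673
r/H > 0.15, so v = 0.195*Q^(1/3)*H^(1/2)/r^(5/6)
Q^(1/3) = 15.937
H^(1/2) = 2.5669
r^(5/6) = 4.2305
v = 0.195 * 15.937 * 2.5669 / 4.2305 = 1.8857 m/s

1.8857 m/s


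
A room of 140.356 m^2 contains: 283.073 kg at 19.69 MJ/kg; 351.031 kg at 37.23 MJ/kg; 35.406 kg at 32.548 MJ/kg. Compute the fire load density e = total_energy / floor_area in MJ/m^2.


Total energy = 283.073*19.69 + 351.031*37.23 + 35.406*32.548
= 5573.707 + 13068.88 + 1152.394
= 19794.99 MJ
e = 19794.99 / 140.356 = 141.03 MJ/m^2

141.03 MJ/m^2


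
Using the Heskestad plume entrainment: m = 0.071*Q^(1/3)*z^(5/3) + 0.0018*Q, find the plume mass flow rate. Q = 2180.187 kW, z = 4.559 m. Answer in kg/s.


Q^(1/3) = 12.967
z^(5/3) = 12.535
First term = 0.071 * 12.967 * 12.535 = 11.540
Second term = 0.0018 * 2180.187 = 3.9243
m = 15.464 kg/s

15.464 kg/s


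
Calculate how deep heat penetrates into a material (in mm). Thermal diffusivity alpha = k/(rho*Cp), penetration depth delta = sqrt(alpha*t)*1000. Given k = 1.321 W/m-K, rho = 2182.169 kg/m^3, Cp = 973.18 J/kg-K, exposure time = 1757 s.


alpha = 1.321 / (2182.169 * 973.18) = 6.2204e-07 m^2/s
alpha * t = 0.0010929
delta = sqrt(0.0010929) * 1000 = 33.060 mm

33.060 mm


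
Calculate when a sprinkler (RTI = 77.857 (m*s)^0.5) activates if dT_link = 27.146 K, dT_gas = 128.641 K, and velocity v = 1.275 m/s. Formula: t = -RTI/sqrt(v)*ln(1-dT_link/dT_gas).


dT_link/dT_gas = 0.21102
ln(1 - 0.21102) = -0.23702
t = -77.857 / sqrt(1.275) * -0.23702 = 16.343 s

16.343 s


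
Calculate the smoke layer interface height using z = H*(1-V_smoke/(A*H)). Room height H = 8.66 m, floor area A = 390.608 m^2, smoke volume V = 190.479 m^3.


V/(A*H) = 0.056310
1 - 0.056310 = 0.94369
z = 8.66 * 0.94369 = 8.1724 m

8.1724 m


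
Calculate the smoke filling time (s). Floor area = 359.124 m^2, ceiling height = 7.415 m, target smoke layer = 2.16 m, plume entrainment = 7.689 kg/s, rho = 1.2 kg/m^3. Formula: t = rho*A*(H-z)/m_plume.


H - z = 5.255 m
t = 1.2 * 359.124 * 5.255 / 7.689 = 294.53 s

294.53 s


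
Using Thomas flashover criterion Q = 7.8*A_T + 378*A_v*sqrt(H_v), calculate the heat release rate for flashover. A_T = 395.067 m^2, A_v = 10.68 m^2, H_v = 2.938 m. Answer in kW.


7.8*A_T = 3081.5
sqrt(H_v) = 1.7141
378*A_v*sqrt(H_v) = 6919.7
Q = 3081.5 + 6919.7 = 10001 kW

10001 kW


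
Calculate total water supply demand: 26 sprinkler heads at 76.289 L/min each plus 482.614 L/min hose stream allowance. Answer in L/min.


Sprinkler demand = 26 * 76.289 = 1983.514 L/min
Total = 1983.514 + 482.614 = 2466.128 L/min

2466.128 L/min


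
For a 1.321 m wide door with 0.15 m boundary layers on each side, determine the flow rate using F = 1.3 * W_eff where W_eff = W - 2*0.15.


W_eff = 1.321 - 0.30 = 1.021 m
F = 1.3 * 1.021 = 1.3273 persons/s

1.3273 persons/s


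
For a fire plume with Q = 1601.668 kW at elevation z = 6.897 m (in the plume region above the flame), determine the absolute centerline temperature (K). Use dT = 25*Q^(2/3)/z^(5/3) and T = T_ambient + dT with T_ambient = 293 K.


Q^(2/3) = 136.89
z^(5/3) = 24.990
dT = 25 * 136.89 / 24.990 = 136.95 K
T = 293 + 136.95 = 429.95 K

429.95 K


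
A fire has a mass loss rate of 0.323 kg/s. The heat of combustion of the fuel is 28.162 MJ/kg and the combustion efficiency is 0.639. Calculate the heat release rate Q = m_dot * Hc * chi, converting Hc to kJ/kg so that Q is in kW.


Hc = 28.162 MJ/kg = 28.162 * 1000 kJ/kg = 28162 kJ/kg
Q = 0.323 kg/s * 28162 kJ/kg * 0.639 = 5812.6 kW

5812.6 kW


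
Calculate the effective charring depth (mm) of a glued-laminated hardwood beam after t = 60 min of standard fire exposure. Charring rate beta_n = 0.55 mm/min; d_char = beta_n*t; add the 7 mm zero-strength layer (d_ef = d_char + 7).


d_char = 0.55 * 60 = 33 mm
d_ef = 33 + 1.0*7 = 40 mm

40 mm


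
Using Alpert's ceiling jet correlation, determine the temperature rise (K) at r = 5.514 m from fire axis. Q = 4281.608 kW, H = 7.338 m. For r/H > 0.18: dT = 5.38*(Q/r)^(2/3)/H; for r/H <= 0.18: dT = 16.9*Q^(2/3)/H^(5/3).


r/H = 5.514 / 7.338 = 0.75143
r/H > 0.18, so dT = 5.38*(Q/r)^(2/3)/H
Q/r = 776.50
(Q/r)^(2/3) = 84.481
dT = 5.38 * 84.481 / 7.338 = 61.939 K

61.939 K


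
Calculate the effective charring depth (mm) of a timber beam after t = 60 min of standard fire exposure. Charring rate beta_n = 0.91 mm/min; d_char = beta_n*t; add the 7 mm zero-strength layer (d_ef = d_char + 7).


d_char = 0.91 * 60 = 54.6 mm
d_ef = 54.6 + 1.0*7 = 61.6 mm

61.6 mm


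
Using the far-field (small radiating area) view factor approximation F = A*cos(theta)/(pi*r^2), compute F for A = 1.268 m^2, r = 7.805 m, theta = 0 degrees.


cos(0 deg) = 1
pi*r^2 = 191.38
F = 1.268 * 1 / 191.38 = 0.0066256

0.0066256


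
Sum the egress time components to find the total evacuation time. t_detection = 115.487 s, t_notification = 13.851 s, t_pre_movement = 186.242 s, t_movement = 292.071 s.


Total = 115.487 + 13.851 + 186.242 + 292.071 = 607.651 s

607.651 s


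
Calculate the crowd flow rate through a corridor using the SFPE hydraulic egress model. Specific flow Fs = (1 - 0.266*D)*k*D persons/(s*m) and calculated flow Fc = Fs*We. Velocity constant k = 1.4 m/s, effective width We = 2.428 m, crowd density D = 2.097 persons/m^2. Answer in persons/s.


1 - 0.266*D = 1 - 0.266*2.097 = 0.44220
Fs = 0.44220 * 1.4 * 2.097 = 1.2982 persons/(s*m)
Fc = 1.2982 * 2.428 = 3.1520 persons/s

3.1520 persons/s


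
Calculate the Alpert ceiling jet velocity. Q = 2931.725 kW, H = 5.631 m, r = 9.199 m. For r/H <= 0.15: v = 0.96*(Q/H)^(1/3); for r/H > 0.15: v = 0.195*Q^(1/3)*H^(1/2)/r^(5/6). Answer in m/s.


r/H = 9.199 / 5.631 = 1.6336
r/H > 0.15, so v = 0.195*Q^(1/3)*H^(1/2)/r^(5/6)
Q^(1/3) = 14.312
H^(1/2) = 2.3730
r^(5/6) = 6.3550
v = 0.195 * 14.312 * 2.3730 / 6.3550 = 1.0421 m/s

1.0421 m/s


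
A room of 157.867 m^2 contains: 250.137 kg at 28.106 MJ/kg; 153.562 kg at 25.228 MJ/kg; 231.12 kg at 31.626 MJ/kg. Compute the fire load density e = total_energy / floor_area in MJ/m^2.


Total energy = 250.137*28.106 + 153.562*25.228 + 231.12*31.626
= 7030.351 + 3874.062 + 7309.401
= 18213.81 MJ
e = 18213.81 / 157.867 = 115.37 MJ/m^2

115.37 MJ/m^2


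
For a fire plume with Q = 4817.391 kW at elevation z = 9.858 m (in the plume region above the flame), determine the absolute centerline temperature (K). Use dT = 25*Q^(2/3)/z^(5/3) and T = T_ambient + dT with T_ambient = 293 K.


Q^(2/3) = 285.24
z^(5/3) = 45.323
dT = 25 * 285.24 / 45.323 = 157.34 K
T = 293 + 157.34 = 450.34 K

450.34 K


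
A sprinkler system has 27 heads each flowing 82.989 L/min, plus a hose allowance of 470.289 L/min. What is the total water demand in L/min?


Sprinkler demand = 27 * 82.989 = 2240.703 L/min
Total = 2240.703 + 470.289 = 2710.992 L/min

2710.992 L/min


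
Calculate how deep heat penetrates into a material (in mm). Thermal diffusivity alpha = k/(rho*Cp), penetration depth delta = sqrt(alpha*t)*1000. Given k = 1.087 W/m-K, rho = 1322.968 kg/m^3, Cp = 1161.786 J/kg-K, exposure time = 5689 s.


alpha = 1.087 / (1322.968 * 1161.786) = 7.0722e-07 m^2/s
alpha * t = 0.0040234
delta = sqrt(0.0040234) * 1000 = 63.430 mm

63.430 mm


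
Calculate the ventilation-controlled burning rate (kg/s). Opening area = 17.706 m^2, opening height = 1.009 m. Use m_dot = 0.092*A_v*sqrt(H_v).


sqrt(H_v) = 1.0045
m_dot = 0.092 * 17.706 * 1.0045 = 1.6363 kg/s

1.6363 kg/s


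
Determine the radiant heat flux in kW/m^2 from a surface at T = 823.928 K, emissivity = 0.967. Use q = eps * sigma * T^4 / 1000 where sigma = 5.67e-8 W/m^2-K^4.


T^4 = 4.6085e+11
q = 0.967 * 5.67e-8 * 4.6085e+11 / 1000 = 25.268 kW/m^2

25.268 kW/m^2


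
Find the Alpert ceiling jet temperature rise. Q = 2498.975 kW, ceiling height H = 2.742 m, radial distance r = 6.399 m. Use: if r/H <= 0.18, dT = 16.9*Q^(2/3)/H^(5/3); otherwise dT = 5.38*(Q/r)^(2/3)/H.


r/H = 6.399 / 2.742 = 2.3337
r/H > 0.18, so dT = 5.38*(Q/r)^(2/3)/H
Q/r = 390.53
(Q/r)^(2/3) = 53.428
dT = 5.38 * 53.428 / 2.742 = 104.83 K

104.83 K


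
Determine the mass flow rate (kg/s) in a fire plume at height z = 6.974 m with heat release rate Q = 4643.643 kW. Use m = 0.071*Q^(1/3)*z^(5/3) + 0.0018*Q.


Q^(1/3) = 16.683
z^(5/3) = 25.457
First term = 0.071 * 16.683 * 25.457 = 30.154
Second term = 0.0018 * 4643.643 = 8.3586
m = 38.513 kg/s

38.513 kg/s


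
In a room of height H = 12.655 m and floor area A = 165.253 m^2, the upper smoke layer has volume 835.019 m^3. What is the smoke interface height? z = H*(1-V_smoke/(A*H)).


V/(A*H) = 0.39929
1 - 0.39929 = 0.60071
z = 12.655 * 0.60071 = 7.6020 m

7.6020 m


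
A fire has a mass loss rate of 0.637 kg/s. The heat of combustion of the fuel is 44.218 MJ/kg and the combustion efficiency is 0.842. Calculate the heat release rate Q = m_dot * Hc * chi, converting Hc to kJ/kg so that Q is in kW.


Hc = 44.218 MJ/kg = 44.218 * 1000 kJ/kg = 44218 kJ/kg
Q = 0.637 kg/s * 44218 kJ/kg * 0.842 = 23717 kW

23717 kW
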